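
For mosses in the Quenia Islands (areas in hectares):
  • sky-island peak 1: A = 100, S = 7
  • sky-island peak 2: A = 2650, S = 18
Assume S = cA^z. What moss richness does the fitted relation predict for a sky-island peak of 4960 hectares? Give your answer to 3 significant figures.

21.6

z = ln(18/7) / ln(2650/100) = 0.9445 / 3.2771 = 0.2882
c = 7 / 100^0.2882 = 7 / 3.77 = 1.857
S₃ = 1.857 × 4960^0.2882 = 1.857 × 11.62 ≈ 21.56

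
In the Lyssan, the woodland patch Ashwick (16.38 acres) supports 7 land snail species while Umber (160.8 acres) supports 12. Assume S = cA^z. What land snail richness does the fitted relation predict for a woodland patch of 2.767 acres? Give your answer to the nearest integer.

z = ln(12/7) / ln(160.8/16.38) = 0.5390 / 2.2841 = 0.2360
c = 7 / 16.38^0.2360 = 7 / 1.934 = 3.619
S₃ = 3.619 × 2.767^0.2360 = 3.619 × 1.271 ≈ 4.601

5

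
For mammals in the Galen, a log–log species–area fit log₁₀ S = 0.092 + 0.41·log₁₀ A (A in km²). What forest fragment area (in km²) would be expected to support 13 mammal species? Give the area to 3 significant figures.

311 km²

13 = 1.236 × A^0.41  ⇒  A^0.41 = 13/1.236 = 10.52
ln A = ln(10.52) / 0.41 = 2.3531 / 0.41 = 5.7393
A = e^5.7393 ≈ 310.8 km²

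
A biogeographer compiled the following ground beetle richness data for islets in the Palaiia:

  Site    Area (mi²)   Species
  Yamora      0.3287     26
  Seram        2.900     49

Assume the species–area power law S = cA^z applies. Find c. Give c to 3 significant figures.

z = ln(S₂/S₁) / ln(A₂/A₁) = ln(49/26) / ln(2.9/0.3287) = 0.6337 / 2.1773 = 0.2911
c = S₁ / A₁^z = 26 / 0.3287^0.2911 = 26 / 0.7234 = 35.94

35.9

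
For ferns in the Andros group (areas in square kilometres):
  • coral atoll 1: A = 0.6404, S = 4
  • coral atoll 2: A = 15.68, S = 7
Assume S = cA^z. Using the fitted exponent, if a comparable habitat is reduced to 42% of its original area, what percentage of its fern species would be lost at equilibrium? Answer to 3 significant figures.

14.1%

z = ln(7/4) / ln(15.68/0.6404) = 0.5596 / 3.1980 = 0.1750
S_new/S_old = (A_new/A_old)^z = 0.42^0.1750 = exp(0.1750 × -0.8675) = 0.8592
Fraction lost = 1 − 0.8592 = 0.1408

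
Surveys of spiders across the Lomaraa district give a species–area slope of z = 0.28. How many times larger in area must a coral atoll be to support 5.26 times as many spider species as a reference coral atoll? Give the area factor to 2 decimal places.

375.79

(A₂/A₁)^0.28 = 5.26, so A₂/A₁ = 5.26^(1/0.28) = 5.26^3.571
ln(A₂/A₁) = ln 5.26 / 0.28 = 1.6601 / 0.28 = 5.9290
A₂/A₁ = e^5.9290 ≈ 375.8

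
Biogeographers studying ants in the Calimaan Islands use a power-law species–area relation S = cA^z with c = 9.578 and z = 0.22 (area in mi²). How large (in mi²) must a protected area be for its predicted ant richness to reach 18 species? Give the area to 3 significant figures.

17.6 mi²

18 = 9.578 × A^0.22  ⇒  A^0.22 = 18/9.578 = 1.879
ln A = ln(1.879) / 0.22 = 0.6309 / 0.22 = 2.8677
A = e^2.8677 ≈ 17.6 mi²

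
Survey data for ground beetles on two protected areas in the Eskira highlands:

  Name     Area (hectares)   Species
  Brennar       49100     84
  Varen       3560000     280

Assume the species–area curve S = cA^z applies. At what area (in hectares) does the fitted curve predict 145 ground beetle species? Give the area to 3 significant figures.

z = ln(280/84) / ln(3560000/49100) = 1.2040 / 4.2837 = 0.2811
c = 84 / 49100^0.2811 = 84 / 20.82 = 4.035
A = (145/4.035)^(1/0.2811) ⇒ ln A = ln(35.94)/0.2811 = 12.7440
A = e^12.7440 ≈ 342474 hectares

342000 hectares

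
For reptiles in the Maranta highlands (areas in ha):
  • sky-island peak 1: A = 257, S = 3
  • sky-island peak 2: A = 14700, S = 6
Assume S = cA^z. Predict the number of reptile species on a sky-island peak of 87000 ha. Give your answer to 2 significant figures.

z = ln(6/3) / ln(14700/257) = 0.6931 / 4.0465 = 0.1713
c = 3 / 257^0.1713 = 3 / 2.587 = 1.16
S₃ = 1.16 × 87000^0.1713 = 1.16 × 7.016 ≈ 8.136

8.1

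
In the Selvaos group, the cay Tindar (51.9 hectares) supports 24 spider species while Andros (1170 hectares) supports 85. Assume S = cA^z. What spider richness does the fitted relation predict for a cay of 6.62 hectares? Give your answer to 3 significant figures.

z = ln(85/24) / ln(1170/51.9) = 1.2646 / 3.1154 = 0.4059
c = 24 / 51.9^0.4059 = 24 / 4.968 = 4.831
S₃ = 4.831 × 6.62^0.4059 = 4.831 × 2.154 ≈ 10.4

10.4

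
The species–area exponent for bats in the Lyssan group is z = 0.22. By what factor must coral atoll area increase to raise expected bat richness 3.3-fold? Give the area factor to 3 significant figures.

(A₂/A₁)^0.22 = 3.3, so A₂/A₁ = 3.3^(1/0.22) = 3.3^4.545
ln(A₂/A₁) = ln 3.3 / 0.22 = 1.1939 / 0.22 = 5.4269
A₂/A₁ = e^5.4269 ≈ 227.4

227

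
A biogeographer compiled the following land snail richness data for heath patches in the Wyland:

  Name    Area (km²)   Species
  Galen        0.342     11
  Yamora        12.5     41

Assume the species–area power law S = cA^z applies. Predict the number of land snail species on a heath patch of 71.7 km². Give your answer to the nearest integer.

78

z = ln(41/11) / ln(12.5/0.342) = 1.3157 / 3.5987 = 0.3656
c = 11 / 0.342^0.3656 = 11 / 0.6755 = 16.28
S₃ = 16.28 × 71.7^0.3656 = 16.28 × 4.768 ≈ 77.65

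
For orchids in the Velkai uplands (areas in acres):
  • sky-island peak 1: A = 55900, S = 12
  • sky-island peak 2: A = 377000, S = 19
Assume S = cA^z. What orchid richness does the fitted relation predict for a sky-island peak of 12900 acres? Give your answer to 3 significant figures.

z = ln(19/12) / ln(377000/55900) = 0.4595 / 1.9087 = 0.2408
c = 12 / 55900^0.2408 = 12 / 13.9 = 0.8634
S₃ = 0.8634 × 12900^0.2408 = 0.8634 × 9.765 ≈ 8.431

8.43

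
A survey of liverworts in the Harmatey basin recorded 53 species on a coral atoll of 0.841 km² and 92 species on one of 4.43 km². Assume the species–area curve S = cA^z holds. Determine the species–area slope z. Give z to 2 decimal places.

0.33

Taking logs: ln S = ln c + z ln A, so z = (ln S₂ − ln S₁)/(ln A₂ − ln A₁).
z = ln(92/53) / ln(4.43/0.841) = ln(1.736) / ln(5.268) = 0.5515 / 1.6616 = 0.3319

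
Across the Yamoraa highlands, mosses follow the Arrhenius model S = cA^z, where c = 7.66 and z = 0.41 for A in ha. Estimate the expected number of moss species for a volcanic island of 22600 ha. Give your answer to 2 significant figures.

S = 7.66 × 22600^0.41 = 7.66 × 60.98 ≈ 467.1

470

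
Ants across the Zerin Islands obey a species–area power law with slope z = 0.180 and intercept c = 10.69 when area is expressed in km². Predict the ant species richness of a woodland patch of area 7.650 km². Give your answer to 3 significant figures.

15.4

S = 10.69 × 7.65^0.18
ln S = ln 10.69 + 0.18 × ln 7.65 = 2.3693 + 0.18 × 2.0347 = 2.7356
S = e^2.7356 ≈ 15.42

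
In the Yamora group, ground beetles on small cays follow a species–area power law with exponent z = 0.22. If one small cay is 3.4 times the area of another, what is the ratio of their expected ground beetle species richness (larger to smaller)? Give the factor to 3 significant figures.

1.31

S₂/S₁ = (A₂/A₁)^z = 3.4^0.22
ln(S₂/S₁) = 0.22 × ln 3.4 = 0.22 × 1.2238 = 0.2692
S₂/S₁ = e^0.2692 ≈ 1.309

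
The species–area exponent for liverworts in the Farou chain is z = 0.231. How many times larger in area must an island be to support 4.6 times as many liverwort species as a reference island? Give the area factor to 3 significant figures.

740

(A₂/A₁)^0.231 = 4.6, so A₂/A₁ = 4.6^(1/0.231) = 4.6^4.329
ln(A₂/A₁) = ln 4.6 / 0.231 = 1.5261 / 0.231 = 6.6063
A₂/A₁ = e^6.6063 ≈ 739.7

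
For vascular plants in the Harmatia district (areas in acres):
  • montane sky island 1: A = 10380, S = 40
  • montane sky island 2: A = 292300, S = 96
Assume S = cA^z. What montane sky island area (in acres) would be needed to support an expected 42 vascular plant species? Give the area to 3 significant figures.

12500 acres

z = ln(96/40) / ln(292300/10380) = 0.8755 / 3.3379 = 0.2623
c = 40 / 10380^0.2623 = 40 / 11.31 = 3.537
A = (42/3.537)^(1/0.2623) ⇒ ln A = ln(11.87)/0.2623 = 9.4337
A = e^9.4337 ≈ 12502 acres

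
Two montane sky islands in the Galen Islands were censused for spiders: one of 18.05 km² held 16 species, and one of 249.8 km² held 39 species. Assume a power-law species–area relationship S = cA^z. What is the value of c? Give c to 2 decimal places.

z = ln(S₂/S₁) / ln(A₂/A₁) = ln(39/16) / ln(249.8/18.05) = 0.8910 / 2.6275 = 0.3391
c = S₁ / A₁^z = 16 / 18.05^0.3391 = 16 / 2.667 = 5.999

6.00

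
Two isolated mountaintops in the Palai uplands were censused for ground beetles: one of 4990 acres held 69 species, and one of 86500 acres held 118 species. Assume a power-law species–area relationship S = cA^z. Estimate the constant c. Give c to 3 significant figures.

z = ln(S₂/S₁) / ln(A₂/A₁) = ln(118/69) / ln(86500/4990) = 0.5366 / 2.8527 = 0.1881
c = S₁ / A₁^z = 69 / 4990^0.1881 = 69 / 4.961 = 13.91

13.9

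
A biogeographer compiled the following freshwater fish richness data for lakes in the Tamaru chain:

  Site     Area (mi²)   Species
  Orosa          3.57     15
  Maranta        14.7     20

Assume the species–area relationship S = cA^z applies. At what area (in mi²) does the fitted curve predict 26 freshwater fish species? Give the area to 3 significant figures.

z = ln(20/15) / ln(14.7/3.57) = 0.2877 / 1.4153 = 0.2033
c = 15 / 3.57^0.2033 = 15 / 1.295 = 11.58
A = (26/11.58)^(1/0.2033) ⇒ ln A = ln(2.245)/0.2033 = 3.9786
A = e^3.9786 ≈ 53.44 mi²

53.4 mi²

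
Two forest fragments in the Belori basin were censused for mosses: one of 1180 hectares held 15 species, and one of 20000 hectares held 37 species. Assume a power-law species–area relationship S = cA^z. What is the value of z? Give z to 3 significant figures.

0.319

Taking logs: ln S = ln c + z ln A, so z = (ln S₂ − ln S₁)/(ln A₂ − ln A₁).
z = ln(37/15) / ln(20000/1180) = ln(2.467) / ln(16.95) = 0.9029 / 2.8302 = 0.3190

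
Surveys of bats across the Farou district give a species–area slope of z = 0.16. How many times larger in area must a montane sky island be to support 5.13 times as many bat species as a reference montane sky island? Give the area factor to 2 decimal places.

(A₂/A₁)^0.16 = 5.13, so A₂/A₁ = 5.13^(1/0.16) = 5.13^6.25
ln(A₂/A₁) = ln 5.13 / 0.16 = 1.6351 / 0.16 = 10.2194
A₂/A₁ = e^10.2194 ≈ 27430

27430.49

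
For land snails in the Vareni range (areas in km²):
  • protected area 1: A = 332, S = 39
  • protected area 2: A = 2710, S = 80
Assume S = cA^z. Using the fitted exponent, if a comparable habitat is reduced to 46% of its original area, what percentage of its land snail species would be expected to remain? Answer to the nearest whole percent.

77%

z = ln(80/39) / ln(2710/332) = 0.7185 / 2.0996 = 0.3422
S_new/S_old = (A_new/A_old)^z = 0.46^0.3422 = exp(0.3422 × -0.7765) = 0.7666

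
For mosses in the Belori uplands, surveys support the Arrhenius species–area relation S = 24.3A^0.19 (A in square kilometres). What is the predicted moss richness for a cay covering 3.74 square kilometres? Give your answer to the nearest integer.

31

S = 24.3 × 3.74^0.19 = 24.3 × 1.285 ≈ 31.22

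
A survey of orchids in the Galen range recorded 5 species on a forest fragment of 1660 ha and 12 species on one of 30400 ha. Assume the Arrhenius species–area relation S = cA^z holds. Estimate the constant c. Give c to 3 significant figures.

z = ln(S₂/S₁) / ln(A₂/A₁) = ln(12/5) / ln(30400/1660) = 0.8755 / 2.9076 = 0.3011
c = S₁ / A₁^z = 5 / 1660^0.3011 = 5 / 9.323 = 0.5363

0.536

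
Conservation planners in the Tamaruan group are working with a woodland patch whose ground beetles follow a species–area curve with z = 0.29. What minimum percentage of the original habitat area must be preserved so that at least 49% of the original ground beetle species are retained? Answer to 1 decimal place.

8.5%

Need (A_new/A_old)^0.29 = 0.49, so A_new/A_old = 0.49^(1/0.29) = 0.49^3.448
ln(A_new/A_old) = ln 0.49 / 0.29 = -0.7133 / 0.29 = -2.4598
A_new/A_old = e^-2.4598 ≈ 0.08545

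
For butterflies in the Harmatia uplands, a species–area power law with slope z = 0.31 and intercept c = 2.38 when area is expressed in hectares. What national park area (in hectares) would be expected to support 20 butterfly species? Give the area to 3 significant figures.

20 = 2.38 × A^0.31  ⇒  A^0.31 = 20/2.38 = 8.403
ln A = ln(8.403) / 0.31 = 2.1286 / 0.31 = 6.8666
A = e^6.8666 ≈ 959.6 hectares

960 hectares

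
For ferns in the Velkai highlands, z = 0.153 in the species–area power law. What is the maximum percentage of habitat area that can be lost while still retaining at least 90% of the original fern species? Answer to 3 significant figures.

49.8%

Need (A_new/A_old)^0.153 = 0.9, so A_new/A_old = 0.9^(1/0.153) = 0.9^6.536
ln(A_new/A_old) = ln 0.9 / 0.153 = -0.1054 / 0.153 = -0.6886
A_new/A_old = e^-0.6886 ≈ 0.5023
Fraction that can be lost = 1 − 0.5023 = 0.4977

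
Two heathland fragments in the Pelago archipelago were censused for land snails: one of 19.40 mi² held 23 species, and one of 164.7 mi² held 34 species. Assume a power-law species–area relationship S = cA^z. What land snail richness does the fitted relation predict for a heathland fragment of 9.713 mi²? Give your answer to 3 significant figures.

20.3

z = ln(34/23) / ln(164.7/19.4) = 0.3909 / 2.1389 = 0.1827
c = 23 / 19.4^0.1827 = 23 / 1.719 = 13.38
S₃ = 13.38 × 9.713^0.1827 = 13.38 × 1.515 ≈ 20.27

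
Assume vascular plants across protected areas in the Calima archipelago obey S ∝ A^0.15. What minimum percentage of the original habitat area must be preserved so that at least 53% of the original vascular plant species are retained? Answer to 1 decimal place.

Need (A_new/A_old)^0.15 = 0.53, so A_new/A_old = 0.53^(1/0.15) = 0.53^6.667
ln(A_new/A_old) = ln 0.53 / 0.15 = -0.6349 / 0.15 = -4.2325
A_new/A_old = e^-4.2325 ≈ 0.01452

1.5%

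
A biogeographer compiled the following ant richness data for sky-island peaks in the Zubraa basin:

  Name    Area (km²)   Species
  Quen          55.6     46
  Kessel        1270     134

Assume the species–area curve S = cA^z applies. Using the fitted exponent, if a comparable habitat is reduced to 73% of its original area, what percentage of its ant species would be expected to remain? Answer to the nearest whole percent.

z = ln(134/46) / ln(1270/55.6) = 1.0692 / 3.1286 = 0.3418
S_new/S_old = (A_new/A_old)^z = 0.73^0.3418 = exp(0.3418 × -0.3147) = 0.898

90%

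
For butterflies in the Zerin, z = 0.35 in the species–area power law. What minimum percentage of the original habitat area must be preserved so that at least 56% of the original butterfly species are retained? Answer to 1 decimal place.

Need (A_new/A_old)^0.35 = 0.56, so A_new/A_old = 0.56^(1/0.35) = 0.56^2.857
ln(A_new/A_old) = ln 0.56 / 0.35 = -0.5798 / 0.35 = -1.6566
A_new/A_old = e^-1.6566 ≈ 0.1908

19.1%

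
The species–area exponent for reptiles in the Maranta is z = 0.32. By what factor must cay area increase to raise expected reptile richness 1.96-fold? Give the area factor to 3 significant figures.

(A₂/A₁)^0.32 = 1.96, so A₂/A₁ = 1.96^(1/0.32) = 1.96^3.125
ln(A₂/A₁) = ln 1.96 / 0.32 = 0.6729 / 0.32 = 2.1030
A₂/A₁ = e^2.1030 ≈ 8.19

8.19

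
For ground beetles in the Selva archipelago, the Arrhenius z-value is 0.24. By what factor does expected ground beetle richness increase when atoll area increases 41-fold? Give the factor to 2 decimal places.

S₂/S₁ = (A₂/A₁)^z = 41^0.24
ln(S₂/S₁) = 0.24 × ln 41 = 0.24 × 3.7136 = 0.8913
S₂/S₁ = e^0.8913 ≈ 2.438

2.44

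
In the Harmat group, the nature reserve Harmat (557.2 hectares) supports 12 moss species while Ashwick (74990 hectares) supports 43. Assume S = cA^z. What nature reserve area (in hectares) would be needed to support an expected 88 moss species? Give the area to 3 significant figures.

z = ln(43/12) / ln(74990/557.2) = 1.2763 / 4.9022 = 0.2604
c = 12 / 557.2^0.2604 = 12 / 5.187 = 2.313
A = (88/2.313)^(1/0.2604) ⇒ ln A = ln(38.04)/0.2604 = 13.9758
A = e^13.9758 ≈ 1173802 hectares

1170000 hectares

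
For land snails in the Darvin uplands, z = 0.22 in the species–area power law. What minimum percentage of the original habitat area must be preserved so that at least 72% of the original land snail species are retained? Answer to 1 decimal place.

Need (A_new/A_old)^0.22 = 0.72, so A_new/A_old = 0.72^(1/0.22) = 0.72^4.545
ln(A_new/A_old) = ln 0.72 / 0.22 = -0.3285 / 0.22 = -1.4932
A_new/A_old = e^-1.4932 ≈ 0.2247

22.5%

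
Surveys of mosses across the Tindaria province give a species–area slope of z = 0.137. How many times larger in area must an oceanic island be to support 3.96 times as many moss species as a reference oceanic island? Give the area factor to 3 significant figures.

(A₂/A₁)^0.137 = 3.96, so A₂/A₁ = 3.96^(1/0.137) = 3.96^7.299
ln(A₂/A₁) = ln 3.96 / 0.137 = 1.3762 / 0.137 = 10.0456
A₂/A₁ = e^10.0456 ≈ 23054

23100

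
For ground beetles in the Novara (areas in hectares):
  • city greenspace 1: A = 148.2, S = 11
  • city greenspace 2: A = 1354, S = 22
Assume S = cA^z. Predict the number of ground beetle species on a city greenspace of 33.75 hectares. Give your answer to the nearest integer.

z = ln(22/11) / ln(1354/148.2) = 0.6931 / 2.2123 = 0.3133
c = 11 / 148.2^0.3133 = 11 / 4.788 = 2.297
S₃ = 2.297 × 33.75^0.3133 = 2.297 × 3.012 ≈ 6.919

7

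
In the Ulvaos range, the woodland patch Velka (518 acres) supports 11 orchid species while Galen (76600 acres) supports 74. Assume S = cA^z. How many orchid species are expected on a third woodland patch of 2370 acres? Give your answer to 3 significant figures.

19.6

z = ln(74/11) / ln(76600/518) = 1.9062 / 4.9964 = 0.3815
c = 11 / 518^0.3815 = 11 / 10.85 = 1.014
S₃ = 1.014 × 2370^0.3815 = 1.014 × 19.39 ≈ 19.65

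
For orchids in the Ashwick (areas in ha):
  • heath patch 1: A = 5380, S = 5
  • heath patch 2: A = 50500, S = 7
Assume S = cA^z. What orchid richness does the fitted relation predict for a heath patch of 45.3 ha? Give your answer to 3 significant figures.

2.44

z = ln(7/5) / ln(50500/5380) = 0.3365 / 2.2393 = 0.1503
c = 5 / 5380^0.1503 = 5 / 3.636 = 1.375
S₃ = 1.375 × 45.3^0.1503 = 1.375 × 1.774 ≈ 2.439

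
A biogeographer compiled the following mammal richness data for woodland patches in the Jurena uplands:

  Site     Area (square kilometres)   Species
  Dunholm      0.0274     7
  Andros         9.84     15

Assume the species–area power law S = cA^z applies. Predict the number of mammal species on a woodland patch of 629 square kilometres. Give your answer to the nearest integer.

z = ln(15/7) / ln(9.84/0.0274) = 0.7621 / 5.8837 = 0.1295
c = 7 / 0.0274^0.1295 = 7 / 0.6275 = 11.15
S₃ = 11.15 × 629^0.1295 = 11.15 × 2.304 ≈ 25.7

26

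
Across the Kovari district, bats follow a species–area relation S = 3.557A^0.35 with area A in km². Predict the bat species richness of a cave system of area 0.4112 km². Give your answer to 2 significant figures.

S = 3.557 × 0.4112^0.35 = 3.557 × 0.7327 ≈ 2.606

2.6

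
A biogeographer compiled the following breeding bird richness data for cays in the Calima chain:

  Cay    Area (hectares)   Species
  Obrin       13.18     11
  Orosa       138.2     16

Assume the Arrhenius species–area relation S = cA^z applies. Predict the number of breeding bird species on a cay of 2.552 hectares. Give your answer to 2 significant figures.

8.5

z = ln(16/11) / ln(138.2/13.18) = 0.3747 / 2.3500 = 0.1594
c = 11 / 13.18^0.1594 = 11 / 1.509 = 7.292
S₃ = 7.292 × 2.552^0.1594 = 7.292 × 1.161 ≈ 8.466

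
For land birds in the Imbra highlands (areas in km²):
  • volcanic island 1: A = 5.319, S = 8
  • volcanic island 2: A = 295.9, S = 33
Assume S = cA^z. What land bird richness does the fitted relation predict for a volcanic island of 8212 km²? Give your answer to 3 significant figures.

z = ln(33/8) / ln(295.9/5.319) = 1.4171 / 4.0187 = 0.3526
c = 8 / 5.319^0.3526 = 8 / 1.803 = 4.438
S₃ = 4.438 × 8212^0.3526 = 4.438 × 24 ≈ 106.5

107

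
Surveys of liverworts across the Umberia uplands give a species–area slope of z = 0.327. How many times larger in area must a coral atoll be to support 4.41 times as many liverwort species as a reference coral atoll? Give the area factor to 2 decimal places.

93.49

(A₂/A₁)^0.327 = 4.41, so A₂/A₁ = 4.41^(1/0.327) = 4.41^3.058
ln(A₂/A₁) = ln 4.41 / 0.327 = 1.4839 / 0.327 = 4.5378
A₂/A₁ = e^4.5378 ≈ 93.49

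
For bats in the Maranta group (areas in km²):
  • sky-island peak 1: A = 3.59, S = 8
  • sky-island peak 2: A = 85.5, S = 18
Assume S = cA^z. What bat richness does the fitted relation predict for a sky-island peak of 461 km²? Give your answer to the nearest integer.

z = ln(18/8) / ln(85.5/3.59) = 0.8109 / 3.1704 = 0.2558
c = 8 / 3.59^0.2558 = 8 / 1.387 = 5.769
S₃ = 5.769 × 461^0.2558 = 5.769 × 4.801 ≈ 27.7

28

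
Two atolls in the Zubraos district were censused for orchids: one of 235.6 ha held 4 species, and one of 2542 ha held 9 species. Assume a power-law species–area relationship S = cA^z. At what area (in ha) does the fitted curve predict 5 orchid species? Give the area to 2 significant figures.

450 ha

z = ln(9/4) / ln(2542/235.6) = 0.8109 / 2.3786 = 0.3409
c = 4 / 235.6^0.3409 = 4 / 6.438 = 0.6213
A = (5/0.6213)^(1/0.3409) ⇒ ln A = ln(8.047)/0.3409 = 6.1166
A = e^6.1166 ≈ 453.3 ha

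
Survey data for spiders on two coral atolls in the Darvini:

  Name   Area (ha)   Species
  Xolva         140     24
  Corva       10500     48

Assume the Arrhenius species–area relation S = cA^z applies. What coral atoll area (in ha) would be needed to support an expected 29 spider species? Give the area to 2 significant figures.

z = ln(48/24) / ln(10500/140) = 0.6931 / 4.3175 = 0.1605
c = 24 / 140^0.1605 = 24 / 2.211 = 10.86
A = (29/10.86)^(1/0.1605) ⇒ ln A = ln(2.671)/0.1605 = 6.1204
A = e^6.1204 ≈ 455 ha

460 ha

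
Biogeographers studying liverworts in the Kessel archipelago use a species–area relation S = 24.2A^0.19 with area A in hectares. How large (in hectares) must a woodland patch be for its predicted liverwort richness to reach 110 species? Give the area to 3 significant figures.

2890 hectares

110 = 24.2 × A^0.19  ⇒  A^0.19 = 110/24.2 = 4.545
ln A = ln(4.545) / 0.19 = 1.5141 / 0.19 = 7.9691
A = e^7.9691 ≈ 2890 hectares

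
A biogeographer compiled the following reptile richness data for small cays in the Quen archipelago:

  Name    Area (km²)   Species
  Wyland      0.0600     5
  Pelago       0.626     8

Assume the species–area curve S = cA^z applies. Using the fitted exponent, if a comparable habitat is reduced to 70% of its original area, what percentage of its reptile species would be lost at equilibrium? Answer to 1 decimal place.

6.9%

z = ln(8/5) / ln(0.626/0.06) = 0.4700 / 2.3450 = 0.2004
S_new/S_old = (A_new/A_old)^z = 0.7^0.2004 = exp(0.2004 × -0.3567) = 0.931
Fraction lost = 1 − 0.931 = 0.06899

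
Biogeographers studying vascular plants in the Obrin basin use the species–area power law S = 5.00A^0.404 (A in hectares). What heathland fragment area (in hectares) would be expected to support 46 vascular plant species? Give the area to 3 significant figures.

46 = 5 × A^0.404  ⇒  A^0.404 = 46/5 = 9.2
ln A = ln(9.2) / 0.404 = 2.2192 / 0.404 = 5.4931
A = e^5.4931 ≈ 243 hectares

243 hectares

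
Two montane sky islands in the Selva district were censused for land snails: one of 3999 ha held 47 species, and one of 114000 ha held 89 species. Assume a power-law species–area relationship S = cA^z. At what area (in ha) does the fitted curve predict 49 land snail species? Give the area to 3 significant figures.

4980 ha

z = ln(89/47) / ln(114000/3999) = 0.6385 / 3.3502 = 0.1906
c = 47 / 3999^0.1906 = 47 / 4.858 = 9.674
A = (49/9.674)^(1/0.1906) ⇒ ln A = ln(5.065)/0.1906 = 8.5125
A = e^8.5125 ≈ 4976 ha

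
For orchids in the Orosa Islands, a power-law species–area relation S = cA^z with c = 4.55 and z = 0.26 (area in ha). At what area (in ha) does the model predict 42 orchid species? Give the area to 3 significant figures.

42 = 4.55 × A^0.26  ⇒  A^0.26 = 42/4.55 = 9.231
ln A = ln(9.231) / 0.26 = 2.2225 / 0.26 = 8.5482
A = e^8.5482 ≈ 5158 ha

5160 ha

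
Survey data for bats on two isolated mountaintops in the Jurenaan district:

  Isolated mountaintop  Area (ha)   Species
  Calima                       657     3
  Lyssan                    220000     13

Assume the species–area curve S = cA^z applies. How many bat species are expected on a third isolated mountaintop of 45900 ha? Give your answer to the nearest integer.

9

z = ln(13/3) / ln(220000/657) = 1.4663 / 5.8137 = 0.2522
c = 3 / 657^0.2522 = 3 / 5.136 = 0.5841
S₃ = 0.5841 × 45900^0.2522 = 0.5841 × 14.99 ≈ 8.755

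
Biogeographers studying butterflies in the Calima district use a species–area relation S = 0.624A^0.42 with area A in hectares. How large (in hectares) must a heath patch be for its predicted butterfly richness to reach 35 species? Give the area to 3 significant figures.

14600 hectares

35 = 0.624 × A^0.42  ⇒  A^0.42 = 35/0.624 = 56.09
ln A = ln(56.09) / 0.42 = 4.0270 / 0.42 = 9.5880
A = e^9.5880 ≈ 14588 hectares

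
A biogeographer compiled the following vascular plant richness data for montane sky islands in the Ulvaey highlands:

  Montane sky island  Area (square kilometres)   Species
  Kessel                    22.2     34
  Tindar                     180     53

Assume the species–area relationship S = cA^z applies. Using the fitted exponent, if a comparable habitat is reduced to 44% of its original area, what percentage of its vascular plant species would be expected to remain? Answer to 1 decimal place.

z = ln(53/34) / ln(180/22.2) = 0.4439 / 2.0929 = 0.2121
S_new/S_old = (A_new/A_old)^z = 0.44^0.2121 = exp(0.2121 × -0.8210) = 0.8402

84.0%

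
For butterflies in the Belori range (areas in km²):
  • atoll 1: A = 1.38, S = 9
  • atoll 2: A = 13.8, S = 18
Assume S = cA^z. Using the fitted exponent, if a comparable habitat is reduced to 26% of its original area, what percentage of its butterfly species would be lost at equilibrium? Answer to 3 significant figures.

33.3%

z = ln(18/9) / ln(13.8/1.38) = 0.6931 / 2.3026 = 0.3010
S_new/S_old = (A_new/A_old)^z = 0.26^0.3010 = exp(0.3010 × -1.3471) = 0.6666
Fraction lost = 1 − 0.6666 = 0.3334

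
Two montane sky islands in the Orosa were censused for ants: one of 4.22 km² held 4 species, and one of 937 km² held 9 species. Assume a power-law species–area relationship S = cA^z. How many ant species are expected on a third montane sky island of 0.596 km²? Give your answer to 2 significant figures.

3.0

z = ln(9/4) / ln(937/4.22) = 0.8109 / 5.4028 = 0.1501
c = 4 / 4.22^0.1501 = 4 / 1.241 = 3.223
S₃ = 3.223 × 0.596^0.1501 = 3.223 × 0.9253 ≈ 2.982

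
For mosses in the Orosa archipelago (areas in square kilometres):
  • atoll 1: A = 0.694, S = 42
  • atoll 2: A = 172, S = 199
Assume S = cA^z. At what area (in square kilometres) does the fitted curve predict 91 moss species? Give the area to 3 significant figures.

10.7 square kilometres

z = ln(199/42) / ln(172/0.694) = 1.5556 / 5.5128 = 0.2822
c = 42 / 0.694^0.2822 = 42 / 0.9021 = 46.56
A = (91/46.56)^(1/0.2822) ⇒ ln A = ln(1.954)/0.2822 = 2.3747
A = e^2.3747 ≈ 10.75 square kilometres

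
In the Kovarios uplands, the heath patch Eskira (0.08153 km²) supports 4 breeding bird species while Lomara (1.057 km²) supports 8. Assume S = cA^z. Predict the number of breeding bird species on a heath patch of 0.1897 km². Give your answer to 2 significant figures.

z = ln(8/4) / ln(1.057/0.08153) = 0.6931 / 2.5622 = 0.2705
c = 4 / 0.08153^0.2705 = 4 / 0.5076 = 7.881
S₃ = 7.881 × 0.1897^0.2705 = 7.881 × 0.6378 ≈ 5.027

5.0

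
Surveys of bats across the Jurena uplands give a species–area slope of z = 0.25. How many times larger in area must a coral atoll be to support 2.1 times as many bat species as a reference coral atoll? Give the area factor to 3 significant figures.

(A₂/A₁)^0.25 = 2.1, so A₂/A₁ = 2.1^(1/0.25) = 2.1^4
ln(A₂/A₁) = ln 2.1 / 0.25 = 0.7419 / 0.25 = 2.9677
A₂/A₁ = e^2.9677 ≈ 19.45

19.4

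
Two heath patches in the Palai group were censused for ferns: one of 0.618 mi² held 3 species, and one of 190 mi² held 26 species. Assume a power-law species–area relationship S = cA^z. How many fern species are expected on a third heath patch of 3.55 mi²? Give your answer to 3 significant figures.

z = ln(26/3) / ln(190/0.618) = 2.1595 / 5.7283 = 0.3770
c = 3 / 0.618^0.3770 = 3 / 0.8341 = 3.597
S₃ = 3.597 × 3.55^0.3770 = 3.597 × 1.612 ≈ 5.799

5.80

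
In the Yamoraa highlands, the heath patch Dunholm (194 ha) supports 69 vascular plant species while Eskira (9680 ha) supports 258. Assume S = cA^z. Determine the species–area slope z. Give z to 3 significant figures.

Taking logs: ln S = ln c + z ln A, so z = (ln S₂ − ln S₁)/(ln A₂ − ln A₁).
z = ln(258/69) / ln(9680/194) = ln(3.739) / ln(49.9) = 1.3189 / 3.9100 = 0.3373

0.337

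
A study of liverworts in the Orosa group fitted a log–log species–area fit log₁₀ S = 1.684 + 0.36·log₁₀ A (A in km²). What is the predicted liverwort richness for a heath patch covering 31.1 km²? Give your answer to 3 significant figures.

166

S = 48.31 × 31.1^0.36
ln S = ln 48.31 + 0.36 × ln 31.1 = 3.8776 + 0.36 × 3.4372 = 5.1149
S = e^5.1149 ≈ 166.5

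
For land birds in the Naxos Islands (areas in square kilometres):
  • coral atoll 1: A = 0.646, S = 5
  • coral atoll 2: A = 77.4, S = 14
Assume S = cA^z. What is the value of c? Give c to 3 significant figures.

z = ln(S₂/S₁) / ln(A₂/A₁) = ln(14/5) / ln(77.4/0.646) = 1.0296 / 4.7859 = 0.2151
c = S₁ / A₁^z = 5 / 0.646^0.2151 = 5 / 0.9103 = 5.493

5.49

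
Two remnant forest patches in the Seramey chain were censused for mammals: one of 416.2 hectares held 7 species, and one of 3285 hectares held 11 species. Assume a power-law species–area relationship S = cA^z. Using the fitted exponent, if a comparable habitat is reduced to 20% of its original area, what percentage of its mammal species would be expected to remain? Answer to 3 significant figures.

z = ln(11/7) / ln(3285/416.2) = 0.4520 / 2.0660 = 0.2188
S_new/S_old = (A_new/A_old)^z = 0.2^0.2188 = exp(0.2188 × -1.6094) = 0.7032

70.3%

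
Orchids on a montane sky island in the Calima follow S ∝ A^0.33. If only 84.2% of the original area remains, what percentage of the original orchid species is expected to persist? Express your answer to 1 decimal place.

S_new/S_old = (A_new/A_old)^z = 0.842^0.33
= exp(0.33 × ln 0.842) = exp(0.33 × -0.1720) = exp(-0.0568) ≈ 0.9448

94.5%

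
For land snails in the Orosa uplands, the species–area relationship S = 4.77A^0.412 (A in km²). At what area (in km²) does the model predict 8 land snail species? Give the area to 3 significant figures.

3.51 km²

8 = 4.77 × A^0.412  ⇒  A^0.412 = 8/4.77 = 1.677
ln A = ln(1.677) / 0.412 = 0.5171 / 0.412 = 1.2551
A = e^1.2551 ≈ 3.508 km²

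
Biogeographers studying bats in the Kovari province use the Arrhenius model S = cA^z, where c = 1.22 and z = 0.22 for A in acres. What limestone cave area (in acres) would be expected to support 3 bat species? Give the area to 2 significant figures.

60 acres

3 = 1.22 × A^0.22  ⇒  A^0.22 = 3/1.22 = 2.459
ln A = ln(2.459) / 0.22 = 0.8998 / 0.22 = 4.0898
A = e^4.0898 ≈ 59.73 acres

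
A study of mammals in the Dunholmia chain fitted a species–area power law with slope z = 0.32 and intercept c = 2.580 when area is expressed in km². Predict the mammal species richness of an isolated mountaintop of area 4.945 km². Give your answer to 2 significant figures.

S = 2.58 × 4.945^0.32 = 2.58 × 1.668 ≈ 4.303

4.3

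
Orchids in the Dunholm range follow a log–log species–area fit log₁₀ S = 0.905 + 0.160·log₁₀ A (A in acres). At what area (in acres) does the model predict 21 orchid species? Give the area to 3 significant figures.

405 acres

21 = 8.035 × A^0.16  ⇒  A^0.16 = 21/8.035 = 2.613
ln A = ln(2.613) / 0.16 = 0.9607 / 0.16 = 6.0043
A = e^6.0043 ≈ 405.2 acres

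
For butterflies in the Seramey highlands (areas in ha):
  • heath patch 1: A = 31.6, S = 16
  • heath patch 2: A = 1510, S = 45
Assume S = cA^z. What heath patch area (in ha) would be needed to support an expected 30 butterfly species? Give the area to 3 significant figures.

z = ln(45/16) / ln(1510/31.6) = 1.0341 / 3.8667 = 0.2674
c = 16 / 31.6^0.2674 = 16 / 2.518 = 6.354
A = (30/6.354)^(1/0.2674) ⇒ ln A = ln(4.721)/0.2674 = 5.8037
A = e^5.8037 ≈ 331.5 ha

332 ha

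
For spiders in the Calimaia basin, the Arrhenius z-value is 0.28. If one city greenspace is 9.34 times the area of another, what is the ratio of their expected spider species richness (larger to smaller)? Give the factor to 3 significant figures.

1.87

S₂/S₁ = (A₂/A₁)^z = 9.34^0.28
ln(S₂/S₁) = 0.28 × ln 9.34 = 0.28 × 2.2343 = 0.6256
S₂/S₁ = e^0.6256 ≈ 1.869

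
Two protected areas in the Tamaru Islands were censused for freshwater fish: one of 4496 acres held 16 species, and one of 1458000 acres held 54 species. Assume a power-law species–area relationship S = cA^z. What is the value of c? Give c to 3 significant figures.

z = ln(S₂/S₁) / ln(A₂/A₁) = ln(54/16) / ln(1458000/4496) = 1.2164 / 5.7816 = 0.2104
c = S₁ / A₁^z = 16 / 4496^0.2104 = 16 / 5.868 = 2.726

2.73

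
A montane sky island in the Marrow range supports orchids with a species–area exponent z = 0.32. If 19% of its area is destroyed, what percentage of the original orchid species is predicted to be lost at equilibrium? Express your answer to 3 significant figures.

S_new/S_old = (A_new/A_old)^z = 0.81^0.32
= exp(0.32 × ln 0.81) = exp(0.32 × -0.2107) = exp(-0.0674) ≈ 0.9348
Fraction lost = 1 − 0.9348 = 0.06521

6.52%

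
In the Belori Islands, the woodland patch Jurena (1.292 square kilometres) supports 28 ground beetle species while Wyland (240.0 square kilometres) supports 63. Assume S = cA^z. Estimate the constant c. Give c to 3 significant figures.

z = ln(S₂/S₁) / ln(A₂/A₁) = ln(63/28) / ln(240/1.292) = 0.8109 / 5.2244 = 0.1552
c = S₁ / A₁^z = 28 / 1.292^0.1552 = 28 / 1.041 = 26.91

26.9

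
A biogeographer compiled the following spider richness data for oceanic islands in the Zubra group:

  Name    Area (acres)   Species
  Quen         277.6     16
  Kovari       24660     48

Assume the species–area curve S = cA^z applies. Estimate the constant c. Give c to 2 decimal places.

z = ln(S₂/S₁) / ln(A₂/A₁) = ln(48/16) / ln(24660/277.6) = 1.0986 / 4.4868 = 0.2449
c = S₁ / A₁^z = 16 / 277.6^0.2449 = 16 / 3.965 = 4.035

4.03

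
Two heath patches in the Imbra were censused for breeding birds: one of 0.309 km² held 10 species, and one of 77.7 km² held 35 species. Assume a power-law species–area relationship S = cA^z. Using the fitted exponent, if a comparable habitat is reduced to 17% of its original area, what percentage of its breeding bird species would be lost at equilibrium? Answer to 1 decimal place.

z = ln(35/10) / ln(77.7/0.309) = 1.2528 / 5.5273 = 0.2267
S_new/S_old = (A_new/A_old)^z = 0.17^0.2267 = exp(0.2267 × -1.7720) = 0.6692
Fraction lost = 1 − 0.6692 = 0.3308

33.1%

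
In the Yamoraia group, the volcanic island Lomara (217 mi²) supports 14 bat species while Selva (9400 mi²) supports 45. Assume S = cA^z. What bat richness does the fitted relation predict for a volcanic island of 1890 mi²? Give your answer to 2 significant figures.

27

z = ln(45/14) / ln(9400/217) = 1.1676 / 3.7686 = 0.3098
c = 14 / 217^0.3098 = 14 / 5.295 = 2.644
S₃ = 2.644 × 1890^0.3098 = 2.644 × 10.35 ≈ 27.38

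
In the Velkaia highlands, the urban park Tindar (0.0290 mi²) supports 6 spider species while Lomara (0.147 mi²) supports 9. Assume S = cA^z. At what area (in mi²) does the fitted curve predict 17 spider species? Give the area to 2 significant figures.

z = ln(9/6) / ln(0.147/0.029) = 0.4055 / 1.6231 = 0.2498
c = 6 / 0.029^0.2498 = 6 / 0.413 = 14.53
A = (17/14.53)^(1/0.2498) ⇒ ln A = ln(1.17)/0.2498 = 0.6286
A = e^0.6286 ≈ 1.875 mi²

1.9 mi²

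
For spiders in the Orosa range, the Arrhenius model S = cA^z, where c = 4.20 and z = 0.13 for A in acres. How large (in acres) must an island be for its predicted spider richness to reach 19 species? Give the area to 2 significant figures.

19 = 4.2 × A^0.13  ⇒  A^0.13 = 19/4.2 = 4.524
ln A = ln(4.524) / 0.13 = 1.5094 / 0.13 = 11.6104
A = e^11.6104 ≈ 110240 acres

110000 acres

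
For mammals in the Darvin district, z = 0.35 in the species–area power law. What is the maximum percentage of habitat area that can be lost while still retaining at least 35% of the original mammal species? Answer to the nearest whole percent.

95%

Need (A_new/A_old)^0.35 = 0.35, so A_new/A_old = 0.35^(1/0.35) = 0.35^2.857
ln(A_new/A_old) = ln 0.35 / 0.35 = -1.0498 / 0.35 = -2.9995
A_new/A_old = e^-2.9995 ≈ 0.04981
Fraction that can be lost = 1 − 0.04981 = 0.9502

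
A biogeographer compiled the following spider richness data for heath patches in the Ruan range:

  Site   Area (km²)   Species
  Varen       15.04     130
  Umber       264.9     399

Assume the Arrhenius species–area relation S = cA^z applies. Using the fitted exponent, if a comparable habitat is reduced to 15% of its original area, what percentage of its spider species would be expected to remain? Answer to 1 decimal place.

47.6%

z = ln(399/130) / ln(264.9/15.04) = 1.1214 / 2.8686 = 0.3909
S_new/S_old = (A_new/A_old)^z = 0.15^0.3909 = exp(0.3909 × -1.8971) = 0.4763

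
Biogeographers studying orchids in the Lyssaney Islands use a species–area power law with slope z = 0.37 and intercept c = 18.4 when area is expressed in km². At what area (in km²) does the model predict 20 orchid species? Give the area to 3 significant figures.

1.25 km²

20 = 18.4 × A^0.37  ⇒  A^0.37 = 20/18.4 = 1.087
ln A = ln(1.087) / 0.37 = 0.0834 / 0.37 = 0.2254
A = e^0.2254 ≈ 1.253 km²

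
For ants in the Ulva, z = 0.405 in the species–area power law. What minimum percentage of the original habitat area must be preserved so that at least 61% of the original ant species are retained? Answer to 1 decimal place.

29.5%

Need (A_new/A_old)^0.405 = 0.61, so A_new/A_old = 0.61^(1/0.405) = 0.61^2.469
ln(A_new/A_old) = ln 0.61 / 0.405 = -0.4943 / 0.405 = -1.2205
A_new/A_old = e^-1.2205 ≈ 0.2951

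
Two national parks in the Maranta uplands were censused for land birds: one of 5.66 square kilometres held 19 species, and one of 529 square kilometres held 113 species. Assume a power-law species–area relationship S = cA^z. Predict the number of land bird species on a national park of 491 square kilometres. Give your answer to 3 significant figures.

z = ln(113/19) / ln(529/5.66) = 1.7829 / 4.5376 = 0.3929
c = 19 / 5.66^0.3929 = 19 / 1.976 = 9.615
S₃ = 9.615 × 491^0.3929 = 9.615 × 11.41 ≈ 109.7

110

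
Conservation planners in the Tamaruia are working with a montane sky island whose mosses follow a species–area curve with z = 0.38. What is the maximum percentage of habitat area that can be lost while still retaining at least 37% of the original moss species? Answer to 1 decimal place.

92.7%

Need (A_new/A_old)^0.38 = 0.37, so A_new/A_old = 0.37^(1/0.38) = 0.37^2.632
ln(A_new/A_old) = ln 0.37 / 0.38 = -0.9943 / 0.38 = -2.6165
A_new/A_old = e^-2.6165 ≈ 0.07306
Fraction that can be lost = 1 − 0.07306 = 0.9269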